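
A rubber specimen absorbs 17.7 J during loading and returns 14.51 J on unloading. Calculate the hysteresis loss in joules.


Hysteresis loss = loading - unloading
= 17.7 - 14.51
= 3.19 J

3.19 J


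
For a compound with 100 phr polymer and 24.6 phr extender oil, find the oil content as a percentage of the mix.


Oil % = oil / (100 + oil) * 100
= 24.6 / (100 + 24.6) * 100
= 24.6 / 124.6 * 100
= 19.74%

19.74%


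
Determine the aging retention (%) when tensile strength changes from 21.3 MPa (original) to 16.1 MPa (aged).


Retention = aged / original * 100
= 16.1 / 21.3 * 100
= 75.6%

75.6%


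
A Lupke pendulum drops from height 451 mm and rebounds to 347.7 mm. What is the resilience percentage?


Resilience = h_rebound / h_drop * 100
= 347.7 / 451 * 100
= 77.1%

77.1%


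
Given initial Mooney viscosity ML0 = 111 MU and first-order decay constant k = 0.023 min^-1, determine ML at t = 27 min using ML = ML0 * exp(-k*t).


ML = ML0 * exp(-k * t)
ML = 111 * exp(-0.023 * 27)
ML = 111 * 0.5374
ML = 59.65 MU

59.65 MU


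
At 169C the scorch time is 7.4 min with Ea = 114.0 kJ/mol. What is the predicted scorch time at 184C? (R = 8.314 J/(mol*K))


Convert temperatures: T1 = 169 + 273.15 = 442.15 K, T2 = 184 + 273.15 = 457.15 K
ts2_new = 7.4 * exp(114000 / 8.314 * (1/457.15 - 1/442.15))
1/T2 - 1/T1 = -7.4210e-05
ts2_new = 2.67 min

2.67 min


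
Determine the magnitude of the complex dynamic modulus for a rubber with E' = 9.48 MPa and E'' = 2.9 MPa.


|E*| = sqrt(E'^2 + E''^2)
= sqrt(9.48^2 + 2.9^2)
= sqrt(89.8704 + 8.4100)
= 9.914 MPa

9.914 MPa


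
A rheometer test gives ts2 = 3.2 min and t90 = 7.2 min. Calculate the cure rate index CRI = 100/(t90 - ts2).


CRI = 100 / (t90 - ts2)
= 100 / (7.2 - 3.2)
= 100 / 4.0
= 25.0 min^-1

25.0 min^-1


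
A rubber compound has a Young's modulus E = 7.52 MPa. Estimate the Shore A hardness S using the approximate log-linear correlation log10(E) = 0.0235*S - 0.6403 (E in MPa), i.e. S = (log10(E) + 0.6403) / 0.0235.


log10(E) = 0.0235*S - 0.6403  =>  S = (log10(E) + 0.6403) / 0.0235
log10(7.52) = 0.876218
S = (0.876218 + 0.6403) / 0.0235 = 1.516518 / 0.0235
S = 64.5

Shore A = 64.5


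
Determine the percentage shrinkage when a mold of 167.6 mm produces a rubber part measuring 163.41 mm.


Shrinkage = (mold - part) / mold * 100
= (167.6 - 163.41) / 167.6 * 100
= 4.19 / 167.6 * 100
= 2.5%

2.5%


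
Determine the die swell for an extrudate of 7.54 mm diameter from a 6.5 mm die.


Die swell ratio = D_extrudate / D_die
= 7.54 / 6.5
= 1.16

Die swell = 1.16


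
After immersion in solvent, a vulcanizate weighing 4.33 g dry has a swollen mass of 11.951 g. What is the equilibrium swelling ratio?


Q = W_swollen / W_dry
Q = 11.951 / 4.33
Q = 2.76

Q = 2.76


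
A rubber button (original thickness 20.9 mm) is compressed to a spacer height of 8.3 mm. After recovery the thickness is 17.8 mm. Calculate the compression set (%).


CS = (t0 - recovered) / (t0 - ts) * 100
= (20.9 - 17.8) / (20.9 - 8.3) * 100
= 3.1 / 12.6 * 100
= 24.6%

24.6%


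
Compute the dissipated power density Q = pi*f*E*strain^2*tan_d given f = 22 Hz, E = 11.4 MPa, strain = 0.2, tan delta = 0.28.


Q = pi * f * E * strain^2 * tan_d
= pi * 22 * 11.4 * 0.2^2 * 0.28
= pi * 22 * 11.4 * 0.0400 * 0.28
= 8.8246

Q = 8.8246


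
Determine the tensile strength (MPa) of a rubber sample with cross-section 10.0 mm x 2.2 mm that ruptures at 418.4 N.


Area = width * thickness = 10.0 * 2.2 = 22.0 mm^2
TS = force / area = 418.4 / 22.0 = 19.02 MPa

19.02 MPa


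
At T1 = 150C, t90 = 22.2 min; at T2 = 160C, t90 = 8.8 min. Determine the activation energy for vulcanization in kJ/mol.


T1 = 423.15 K, T2 = 433.15 K
1/T1 - 1/T2 = 5.4559e-05
ln(t1/t2) = ln(22.2/8.8) = 0.9253
Ea = 8.314 * 0.9253 / 5.4559e-05 = 141008.1733 J/mol
Ea = 141.01 kJ/mol

141.01 kJ/mol


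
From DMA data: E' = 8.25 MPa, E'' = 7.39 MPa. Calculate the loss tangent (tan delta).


tan delta = E'' / E'
= 7.39 / 8.25
= 0.8958

tan delta = 0.8958


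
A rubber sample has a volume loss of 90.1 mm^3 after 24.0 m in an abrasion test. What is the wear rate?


Rate = volume_loss / distance
= 90.1 / 24.0
= 3.754 mm^3/m

3.754 mm^3/m


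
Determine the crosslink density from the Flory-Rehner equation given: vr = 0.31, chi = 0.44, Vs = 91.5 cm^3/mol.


ln(1 - vr) = ln(1 - 0.31) = -0.3711
Numerator = -((-0.3711) + 0.31 + 0.44 * 0.31^2) = 0.0188
Denominator = 91.5 * (0.31^(1/3) - 0.31/2) = 47.7438
nu = 0.0188 / 47.7438 = 3.9334e-04 mol/cm^3

3.9334e-04 mol/cm^3


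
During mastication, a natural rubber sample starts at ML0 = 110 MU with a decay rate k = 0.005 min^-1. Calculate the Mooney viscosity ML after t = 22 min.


ML = ML0 * exp(-k * t)
ML = 110 * exp(-0.005 * 22)
ML = 110 * 0.8958
ML = 98.54 MU

98.54 MU


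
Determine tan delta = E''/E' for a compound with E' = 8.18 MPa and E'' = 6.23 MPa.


tan delta = E'' / E'
= 6.23 / 8.18
= 0.7616

tan delta = 0.7616


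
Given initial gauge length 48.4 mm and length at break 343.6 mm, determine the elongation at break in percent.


Elongation = (Lf - L0) / L0 * 100
= (343.6 - 48.4) / 48.4 * 100
= 295.2 / 48.4 * 100
= 609.9%

609.9%


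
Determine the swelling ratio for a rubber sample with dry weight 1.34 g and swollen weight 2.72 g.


Q = W_swollen / W_dry
Q = 2.72 / 1.34
Q = 2.03

Q = 2.03


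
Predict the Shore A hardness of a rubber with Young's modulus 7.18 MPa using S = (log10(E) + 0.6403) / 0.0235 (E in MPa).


log10(E) = 0.0235*S - 0.6403  =>  S = (log10(E) + 0.6403) / 0.0235
log10(7.18) = 0.856124
S = (0.856124 + 0.6403) / 0.0235 = 1.496424 / 0.0235
S = 63.7

Shore A = 63.7


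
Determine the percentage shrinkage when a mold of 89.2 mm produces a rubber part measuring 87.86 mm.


Shrinkage = (mold - part) / mold * 100
= (89.2 - 87.86) / 89.2 * 100
= 1.34 / 89.2 * 100
= 1.5%

1.5%


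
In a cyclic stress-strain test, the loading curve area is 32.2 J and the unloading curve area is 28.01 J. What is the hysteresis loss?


Hysteresis loss = loading - unloading
= 32.2 - 28.01
= 4.19 J

4.19 J


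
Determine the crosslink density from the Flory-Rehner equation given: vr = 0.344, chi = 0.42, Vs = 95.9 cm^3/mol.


ln(1 - vr) = ln(1 - 0.344) = -0.4216
Numerator = -((-0.4216) + 0.344 + 0.42 * 0.344^2) = 0.0279
Denominator = 95.9 * (0.344^(1/3) - 0.344/2) = 50.7004
nu = 0.0279 / 50.7004 = 5.5016e-04 mol/cm^3

5.5016e-04 mol/cm^3


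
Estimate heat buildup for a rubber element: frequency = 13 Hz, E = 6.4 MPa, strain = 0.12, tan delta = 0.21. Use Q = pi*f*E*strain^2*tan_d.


Q = pi * f * E * strain^2 * tan_d
= pi * 13 * 6.4 * 0.12^2 * 0.21
= pi * 13 * 6.4 * 0.0144 * 0.21
= 0.7904

Q = 0.7904


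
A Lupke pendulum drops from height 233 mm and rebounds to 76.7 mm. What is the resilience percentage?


Resilience = h_rebound / h_drop * 100
= 76.7 / 233 * 100
= 32.9%

32.9%


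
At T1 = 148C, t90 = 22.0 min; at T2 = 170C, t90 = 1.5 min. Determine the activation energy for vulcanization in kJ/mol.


T1 = 421.15 K, T2 = 443.15 K
1/T1 - 1/T2 = 1.1788e-04
ln(t1/t2) = ln(22.0/1.5) = 2.6856
Ea = 8.314 * 2.6856 / 1.1788e-04 = 189414.2125 J/mol
Ea = 189.41 kJ/mol

189.41 kJ/mol


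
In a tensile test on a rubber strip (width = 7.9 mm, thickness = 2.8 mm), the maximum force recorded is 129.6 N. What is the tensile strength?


Area = width * thickness = 7.9 * 2.8 = 22.12 mm^2
TS = force / area = 129.6 / 22.12 = 5.86 MPa

5.86 MPa


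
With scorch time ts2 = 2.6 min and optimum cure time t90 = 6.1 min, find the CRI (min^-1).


CRI = 100 / (t90 - ts2)
= 100 / (6.1 - 2.6)
= 100 / 3.5
= 28.57 min^-1

28.57 min^-1


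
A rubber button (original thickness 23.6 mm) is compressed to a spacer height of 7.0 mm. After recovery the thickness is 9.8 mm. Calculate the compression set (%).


CS = (t0 - recovered) / (t0 - ts) * 100
= (23.6 - 9.8) / (23.6 - 7.0) * 100
= 13.8 / 16.6 * 100
= 83.1%

83.1%


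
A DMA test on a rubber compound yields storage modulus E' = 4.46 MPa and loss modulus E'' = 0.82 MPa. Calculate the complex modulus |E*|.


|E*| = sqrt(E'^2 + E''^2)
= sqrt(4.46^2 + 0.82^2)
= sqrt(19.8916 + 0.6724)
= 4.535 MPa

4.535 MPa


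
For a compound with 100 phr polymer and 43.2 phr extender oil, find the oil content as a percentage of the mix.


Oil % = oil / (100 + oil) * 100
= 43.2 / (100 + 43.2) * 100
= 43.2 / 143.2 * 100
= 30.17%

30.17%


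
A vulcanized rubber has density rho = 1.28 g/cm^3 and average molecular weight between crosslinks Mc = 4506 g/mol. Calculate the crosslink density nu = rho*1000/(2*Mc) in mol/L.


nu = rho * 1000 / (2 * Mc)
nu = 1.28 * 1000 / (2 * 4506)
nu = 1280.0 / 9012
nu = 0.1420 mol/L

0.1420 mol/L


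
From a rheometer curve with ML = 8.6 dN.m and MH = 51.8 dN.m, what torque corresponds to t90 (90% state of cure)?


M90 = ML + 0.9 * (MH - ML)
M90 = 8.6 + 0.9 * (51.8 - 8.6)
M90 = 8.6 + 0.9 * 43.2
M90 = 47.48 dN.m

47.48 dN.m


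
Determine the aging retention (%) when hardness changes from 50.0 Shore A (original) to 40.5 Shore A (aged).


Retention = aged / original * 100
= 40.5 / 50.0 * 100
= 81.0%

81.0%


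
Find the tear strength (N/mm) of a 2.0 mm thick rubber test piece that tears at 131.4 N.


Tear strength = force / thickness
= 131.4 / 2.0
= 65.7 N/mm

65.7 N/mm


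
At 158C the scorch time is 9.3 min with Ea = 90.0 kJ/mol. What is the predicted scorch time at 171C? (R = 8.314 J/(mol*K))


Convert temperatures: T1 = 158 + 273.15 = 431.15 K, T2 = 171 + 273.15 = 444.15 K
ts2_new = 9.3 * exp(90000 / 8.314 * (1/444.15 - 1/431.15))
1/T2 - 1/T1 = -6.7887e-05
ts2_new = 4.46 min

4.46 min


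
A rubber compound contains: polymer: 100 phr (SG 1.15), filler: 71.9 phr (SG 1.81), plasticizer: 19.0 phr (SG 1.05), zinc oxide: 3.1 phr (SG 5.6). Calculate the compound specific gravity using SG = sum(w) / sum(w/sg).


Sum of weights = 194.0
Volume contributions:
  polymer: 100/1.15 = 86.9565
  filler: 71.9/1.81 = 39.7238
  plasticizer: 19.0/1.05 = 18.0952
  zinc oxide: 3.1/5.6 = 0.5536
Sum of volumes = 145.3291
SG = 194.0 / 145.3291 = 1.335

SG = 1.335


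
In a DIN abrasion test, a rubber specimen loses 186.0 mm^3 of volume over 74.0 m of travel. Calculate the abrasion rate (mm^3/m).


Rate = volume_loss / distance
= 186.0 / 74.0
= 2.514 mm^3/m

2.514 mm^3/m


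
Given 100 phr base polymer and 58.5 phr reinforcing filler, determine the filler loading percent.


Filler % = filler / (rubber + filler) * 100
= 58.5 / (100 + 58.5) * 100
= 58.5 / 158.5 * 100
= 36.91%

36.91%


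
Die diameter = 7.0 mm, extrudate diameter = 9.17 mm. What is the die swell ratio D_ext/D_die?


Die swell ratio = D_extrudate / D_die
= 9.17 / 7.0
= 1.31

Die swell = 1.31


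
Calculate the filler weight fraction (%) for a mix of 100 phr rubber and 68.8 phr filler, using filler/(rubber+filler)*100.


Filler % = filler / (rubber + filler) * 100
= 68.8 / (100 + 68.8) * 100
= 68.8 / 168.8 * 100
= 40.76%

40.76%


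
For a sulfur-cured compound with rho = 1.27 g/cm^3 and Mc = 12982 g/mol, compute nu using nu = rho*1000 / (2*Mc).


nu = rho * 1000 / (2 * Mc)
nu = 1.27 * 1000 / (2 * 12982)
nu = 1270.0 / 25964
nu = 0.0489 mol/L

0.0489 mol/L


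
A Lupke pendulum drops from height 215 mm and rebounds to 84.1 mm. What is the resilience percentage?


Resilience = h_rebound / h_drop * 100
= 84.1 / 215 * 100
= 39.1%

39.1%


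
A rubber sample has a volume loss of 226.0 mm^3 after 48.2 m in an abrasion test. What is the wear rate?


Rate = volume_loss / distance
= 226.0 / 48.2
= 4.689 mm^3/m

4.689 mm^3/m


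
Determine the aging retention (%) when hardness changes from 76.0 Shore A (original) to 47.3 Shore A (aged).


Retention = aged / original * 100
= 47.3 / 76.0 * 100
= 62.2%

62.2%


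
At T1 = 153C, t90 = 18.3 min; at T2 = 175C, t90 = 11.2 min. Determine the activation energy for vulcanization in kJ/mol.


T1 = 426.15 K, T2 = 448.15 K
1/T1 - 1/T2 = 1.1520e-04
ln(t1/t2) = ln(18.3/11.2) = 0.4910
Ea = 8.314 * 0.4910 / 1.1520e-04 = 35435.9006 J/mol
Ea = 35.44 kJ/mol

35.44 kJ/mol


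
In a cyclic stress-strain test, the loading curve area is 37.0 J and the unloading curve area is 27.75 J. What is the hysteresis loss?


Hysteresis loss = loading - unloading
= 37.0 - 27.75
= 9.25 J

9.25 J


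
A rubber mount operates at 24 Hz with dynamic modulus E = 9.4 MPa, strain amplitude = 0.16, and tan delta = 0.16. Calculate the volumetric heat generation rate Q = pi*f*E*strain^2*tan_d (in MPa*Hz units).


Q = pi * f * E * strain^2 * tan_d
= pi * 24 * 9.4 * 0.16^2 * 0.16
= pi * 24 * 9.4 * 0.0256 * 0.16
= 2.9030

Q = 2.9030


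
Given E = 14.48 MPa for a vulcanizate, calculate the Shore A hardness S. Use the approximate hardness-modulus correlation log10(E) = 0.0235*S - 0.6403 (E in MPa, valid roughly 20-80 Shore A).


log10(E) = 0.0235*S - 0.6403  =>  S = (log10(E) + 0.6403) / 0.0235
log10(14.48) = 1.160769
S = (1.160769 + 0.6403) / 0.0235 = 1.801069 / 0.0235
S = 76.6

Shore A = 76.6


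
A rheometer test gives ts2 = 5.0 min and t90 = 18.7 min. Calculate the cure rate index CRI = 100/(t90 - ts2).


CRI = 100 / (t90 - ts2)
= 100 / (18.7 - 5.0)
= 100 / 13.7
= 7.3 min^-1

7.3 min^-1


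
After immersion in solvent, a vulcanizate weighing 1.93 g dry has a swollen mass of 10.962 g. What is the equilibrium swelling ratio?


Q = W_swollen / W_dry
Q = 10.962 / 1.93
Q = 5.68

Q = 5.68


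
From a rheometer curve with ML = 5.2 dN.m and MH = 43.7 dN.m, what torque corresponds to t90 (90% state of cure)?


M90 = ML + 0.9 * (MH - ML)
M90 = 5.2 + 0.9 * (43.7 - 5.2)
M90 = 5.2 + 0.9 * 38.5
M90 = 39.85 dN.m

39.85 dN.m


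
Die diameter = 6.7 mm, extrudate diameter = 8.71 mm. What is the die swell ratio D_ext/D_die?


Die swell ratio = D_extrudate / D_die
= 8.71 / 6.7
= 1.3

Die swell = 1.3


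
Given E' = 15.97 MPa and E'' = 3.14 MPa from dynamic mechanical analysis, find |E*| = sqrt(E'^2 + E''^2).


|E*| = sqrt(E'^2 + E''^2)
= sqrt(15.97^2 + 3.14^2)
= sqrt(255.0409 + 9.8596)
= 16.276 MPa

16.276 MPa


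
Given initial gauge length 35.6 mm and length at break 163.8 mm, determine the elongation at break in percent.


Elongation = (Lf - L0) / L0 * 100
= (163.8 - 35.6) / 35.6 * 100
= 128.2 / 35.6 * 100
= 360.1%

360.1%


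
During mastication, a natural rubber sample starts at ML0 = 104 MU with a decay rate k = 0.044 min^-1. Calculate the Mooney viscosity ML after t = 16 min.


ML = ML0 * exp(-k * t)
ML = 104 * exp(-0.044 * 16)
ML = 104 * 0.4946
ML = 51.44 MU

51.44 MU


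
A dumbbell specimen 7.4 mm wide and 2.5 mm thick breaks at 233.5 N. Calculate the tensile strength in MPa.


Area = width * thickness = 7.4 * 2.5 = 18.5 mm^2
TS = force / area = 233.5 / 18.5 = 12.62 MPa

12.62 MPa


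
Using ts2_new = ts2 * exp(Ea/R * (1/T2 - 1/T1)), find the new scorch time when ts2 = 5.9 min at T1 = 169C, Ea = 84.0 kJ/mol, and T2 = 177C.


Convert temperatures: T1 = 169 + 273.15 = 442.15 K, T2 = 177 + 273.15 = 450.15 K
ts2_new = 5.9 * exp(84000 / 8.314 * (1/450.15 - 1/442.15))
1/T2 - 1/T1 = -4.0194e-05
ts2_new = 3.93 min

3.93 min


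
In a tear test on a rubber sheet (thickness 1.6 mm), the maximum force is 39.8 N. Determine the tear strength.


Tear strength = force / thickness
= 39.8 / 1.6
= 24.87 N/mm

24.87 N/mm


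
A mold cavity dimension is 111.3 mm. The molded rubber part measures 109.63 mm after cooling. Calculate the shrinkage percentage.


Shrinkage = (mold - part) / mold * 100
= (111.3 - 109.63) / 111.3 * 100
= 1.67 / 111.3 * 100
= 1.5%

1.5%


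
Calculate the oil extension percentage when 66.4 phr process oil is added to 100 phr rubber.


Oil % = oil / (100 + oil) * 100
= 66.4 / (100 + 66.4) * 100
= 66.4 / 166.4 * 100
= 39.9%

39.9%


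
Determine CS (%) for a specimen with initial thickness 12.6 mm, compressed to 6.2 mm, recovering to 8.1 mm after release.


CS = (t0 - recovered) / (t0 - ts) * 100
= (12.6 - 8.1) / (12.6 - 6.2) * 100
= 4.5 / 6.4 * 100
= 70.3%

70.3%


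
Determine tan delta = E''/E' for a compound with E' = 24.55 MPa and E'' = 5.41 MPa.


tan delta = E'' / E'
= 5.41 / 24.55
= 0.2204

tan delta = 0.2204


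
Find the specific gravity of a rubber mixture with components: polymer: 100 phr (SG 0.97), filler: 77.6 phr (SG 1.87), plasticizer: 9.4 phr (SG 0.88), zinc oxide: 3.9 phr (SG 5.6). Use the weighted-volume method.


Sum of weights = 190.9
Volume contributions:
  polymer: 100/0.97 = 103.0928
  filler: 77.6/1.87 = 41.4973
  plasticizer: 9.4/0.88 = 10.6818
  zinc oxide: 3.9/5.6 = 0.6964
Sum of volumes = 155.9684
SG = 190.9 / 155.9684 = 1.224

SG = 1.224


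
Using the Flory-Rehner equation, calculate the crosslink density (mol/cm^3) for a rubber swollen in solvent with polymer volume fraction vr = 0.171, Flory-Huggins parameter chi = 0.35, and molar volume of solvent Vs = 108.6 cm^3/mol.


ln(1 - vr) = ln(1 - 0.171) = -0.1875
Numerator = -((-0.1875) + 0.171 + 0.35 * 0.171^2) = 0.0063
Denominator = 108.6 * (0.171^(1/3) - 0.171/2) = 50.9931
nu = 0.0063 / 50.9931 = 1.2356e-04 mol/cm^3

1.2356e-04 mol/cm^3


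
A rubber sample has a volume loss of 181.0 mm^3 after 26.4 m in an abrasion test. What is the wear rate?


Rate = volume_loss / distance
= 181.0 / 26.4
= 6.856 mm^3/m

6.856 mm^3/m


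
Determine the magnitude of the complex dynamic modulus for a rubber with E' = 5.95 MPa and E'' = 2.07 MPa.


|E*| = sqrt(E'^2 + E''^2)
= sqrt(5.95^2 + 2.07^2)
= sqrt(35.4025 + 4.2849)
= 6.3 MPa

6.3 MPa


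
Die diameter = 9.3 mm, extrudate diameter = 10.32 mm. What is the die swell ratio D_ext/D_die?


Die swell ratio = D_extrudate / D_die
= 10.32 / 9.3
= 1.11

Die swell = 1.11


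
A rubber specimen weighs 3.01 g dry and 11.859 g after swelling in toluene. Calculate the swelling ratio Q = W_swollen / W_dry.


Q = W_swollen / W_dry
Q = 11.859 / 3.01
Q = 3.94

Q = 3.94


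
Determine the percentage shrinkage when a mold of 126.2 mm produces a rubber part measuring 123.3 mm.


Shrinkage = (mold - part) / mold * 100
= (126.2 - 123.3) / 126.2 * 100
= 2.9 / 126.2 * 100
= 2.3%

2.3%


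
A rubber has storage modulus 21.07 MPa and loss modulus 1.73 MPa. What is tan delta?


tan delta = E'' / E'
= 1.73 / 21.07
= 0.0821

tan delta = 0.0821


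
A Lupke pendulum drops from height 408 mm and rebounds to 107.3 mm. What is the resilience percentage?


Resilience = h_rebound / h_drop * 100
= 107.3 / 408 * 100
= 26.3%

26.3%


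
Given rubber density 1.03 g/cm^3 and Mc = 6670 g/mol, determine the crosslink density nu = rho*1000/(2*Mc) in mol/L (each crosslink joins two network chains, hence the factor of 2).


nu = rho * 1000 / (2 * Mc)
nu = 1.03 * 1000 / (2 * 6670)
nu = 1030.0 / 13340
nu = 0.0772 mol/L

0.0772 mol/L


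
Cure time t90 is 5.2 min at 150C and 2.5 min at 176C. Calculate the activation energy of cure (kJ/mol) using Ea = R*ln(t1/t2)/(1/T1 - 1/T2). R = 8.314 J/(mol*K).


T1 = 423.15 K, T2 = 449.15 K
1/T1 - 1/T2 = 1.3680e-04
ln(t1/t2) = ln(5.2/2.5) = 0.7324
Ea = 8.314 * 0.7324 / 1.3680e-04 = 44509.3978 J/mol
Ea = 44.51 kJ/mol

44.51 kJ/mol


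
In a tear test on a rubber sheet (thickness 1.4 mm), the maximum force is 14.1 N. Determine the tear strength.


Tear strength = force / thickness
= 14.1 / 1.4
= 10.07 N/mm

10.07 N/mm


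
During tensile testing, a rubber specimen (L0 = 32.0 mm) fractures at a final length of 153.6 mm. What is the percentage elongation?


Elongation = (Lf - L0) / L0 * 100
= (153.6 - 32.0) / 32.0 * 100
= 121.6 / 32.0 * 100
= 380.0%

380.0%


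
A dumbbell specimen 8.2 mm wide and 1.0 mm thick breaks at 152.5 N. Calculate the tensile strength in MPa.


Area = width * thickness = 8.2 * 1.0 = 8.2 mm^2
TS = force / area = 152.5 / 8.2 = 18.6 MPa

18.6 MPa


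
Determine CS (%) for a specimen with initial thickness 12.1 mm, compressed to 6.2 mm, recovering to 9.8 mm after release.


CS = (t0 - recovered) / (t0 - ts) * 100
= (12.1 - 9.8) / (12.1 - 6.2) * 100
= 2.3 / 5.9 * 100
= 39.0%

39.0%


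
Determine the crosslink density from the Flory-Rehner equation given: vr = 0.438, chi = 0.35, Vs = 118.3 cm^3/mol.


ln(1 - vr) = ln(1 - 0.438) = -0.5763
Numerator = -((-0.5763) + 0.438 + 0.35 * 0.438^2) = 0.0711
Denominator = 118.3 * (0.438^(1/3) - 0.438/2) = 63.9336
nu = 0.0711 / 63.9336 = 0.0011 mol/cm^3

0.0011 mol/cm^3


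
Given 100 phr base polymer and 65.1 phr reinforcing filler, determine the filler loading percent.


Filler % = filler / (rubber + filler) * 100
= 65.1 / (100 + 65.1) * 100
= 65.1 / 165.1 * 100
= 39.43%

39.43%


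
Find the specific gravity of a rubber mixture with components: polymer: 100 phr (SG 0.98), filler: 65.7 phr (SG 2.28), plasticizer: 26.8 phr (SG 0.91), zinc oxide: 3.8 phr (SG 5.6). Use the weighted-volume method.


Sum of weights = 196.3
Volume contributions:
  polymer: 100/0.98 = 102.0408
  filler: 65.7/2.28 = 28.8158
  plasticizer: 26.8/0.91 = 29.4505
  zinc oxide: 3.8/5.6 = 0.6786
Sum of volumes = 160.9857
SG = 196.3 / 160.9857 = 1.219

SG = 1.219


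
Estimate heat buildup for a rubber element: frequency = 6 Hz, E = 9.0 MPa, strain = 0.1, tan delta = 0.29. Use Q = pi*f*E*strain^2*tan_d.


Q = pi * f * E * strain^2 * tan_d
= pi * 6 * 9.0 * 0.1^2 * 0.29
= pi * 6 * 9.0 * 0.0100 * 0.29
= 0.4920

Q = 0.4920


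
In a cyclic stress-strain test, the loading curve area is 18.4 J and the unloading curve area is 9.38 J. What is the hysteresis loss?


Hysteresis loss = loading - unloading
= 18.4 - 9.38
= 9.02 J

9.02 J


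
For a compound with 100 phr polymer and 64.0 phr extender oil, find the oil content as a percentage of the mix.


Oil % = oil / (100 + oil) * 100
= 64.0 / (100 + 64.0) * 100
= 64.0 / 164.0 * 100
= 39.02%

39.02%


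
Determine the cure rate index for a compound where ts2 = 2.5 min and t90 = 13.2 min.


CRI = 100 / (t90 - ts2)
= 100 / (13.2 - 2.5)
= 100 / 10.7
= 9.35 min^-1

9.35 min^-1


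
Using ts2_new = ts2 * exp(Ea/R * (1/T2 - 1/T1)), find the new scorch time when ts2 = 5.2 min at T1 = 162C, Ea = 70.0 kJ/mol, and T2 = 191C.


Convert temperatures: T1 = 162 + 273.15 = 435.15 K, T2 = 191 + 273.15 = 464.15 K
ts2_new = 5.2 * exp(70000 / 8.314 * (1/464.15 - 1/435.15))
1/T2 - 1/T1 = -1.4358e-04
ts2_new = 1.55 min

1.55 min


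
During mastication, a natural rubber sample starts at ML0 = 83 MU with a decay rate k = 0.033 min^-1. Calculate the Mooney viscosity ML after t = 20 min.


ML = ML0 * exp(-k * t)
ML = 83 * exp(-0.033 * 20)
ML = 83 * 0.5169
ML = 42.9 MU

42.9 MU


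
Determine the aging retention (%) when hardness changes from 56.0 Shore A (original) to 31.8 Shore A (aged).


Retention = aged / original * 100
= 31.8 / 56.0 * 100
= 56.8%

56.8%


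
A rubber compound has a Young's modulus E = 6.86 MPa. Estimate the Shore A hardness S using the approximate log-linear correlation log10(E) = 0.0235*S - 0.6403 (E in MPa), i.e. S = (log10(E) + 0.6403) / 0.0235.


log10(E) = 0.0235*S - 0.6403  =>  S = (log10(E) + 0.6403) / 0.0235
log10(6.86) = 0.836324
S = (0.836324 + 0.6403) / 0.0235 = 1.476624 / 0.0235
S = 62.8

Shore A = 62.8


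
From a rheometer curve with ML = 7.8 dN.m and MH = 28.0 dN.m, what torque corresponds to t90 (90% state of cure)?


M90 = ML + 0.9 * (MH - ML)
M90 = 7.8 + 0.9 * (28.0 - 7.8)
M90 = 7.8 + 0.9 * 20.2
M90 = 25.98 dN.m

25.98 dN.m


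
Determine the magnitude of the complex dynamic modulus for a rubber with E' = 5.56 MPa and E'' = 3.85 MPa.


|E*| = sqrt(E'^2 + E''^2)
= sqrt(5.56^2 + 3.85^2)
= sqrt(30.9136 + 14.8225)
= 6.763 MPa

6.763 MPa


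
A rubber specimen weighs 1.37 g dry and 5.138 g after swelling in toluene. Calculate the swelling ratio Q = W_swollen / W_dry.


Q = W_swollen / W_dry
Q = 5.138 / 1.37
Q = 3.75

Q = 3.75


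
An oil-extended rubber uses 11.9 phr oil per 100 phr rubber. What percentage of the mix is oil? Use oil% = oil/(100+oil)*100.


Oil % = oil / (100 + oil) * 100
= 11.9 / (100 + 11.9) * 100
= 11.9 / 111.9 * 100
= 10.63%

10.63%


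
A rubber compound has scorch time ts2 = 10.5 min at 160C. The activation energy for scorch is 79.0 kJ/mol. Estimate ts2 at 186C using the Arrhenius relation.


Convert temperatures: T1 = 160 + 273.15 = 433.15 K, T2 = 186 + 273.15 = 459.15 K
ts2_new = 10.5 * exp(79000 / 8.314 * (1/459.15 - 1/433.15))
1/T2 - 1/T1 = -1.3073e-04
ts2_new = 3.03 min

3.03 min


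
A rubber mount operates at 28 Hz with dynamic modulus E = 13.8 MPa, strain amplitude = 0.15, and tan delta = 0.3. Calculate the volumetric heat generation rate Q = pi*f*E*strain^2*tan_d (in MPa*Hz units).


Q = pi * f * E * strain^2 * tan_d
= pi * 28 * 13.8 * 0.15^2 * 0.3
= pi * 28 * 13.8 * 0.0225 * 0.3
= 8.1939

Q = 8.1939


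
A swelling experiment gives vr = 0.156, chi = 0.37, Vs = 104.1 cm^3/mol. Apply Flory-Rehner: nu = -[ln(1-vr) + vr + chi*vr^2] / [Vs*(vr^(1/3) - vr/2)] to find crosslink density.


ln(1 - vr) = ln(1 - 0.156) = -0.1696
Numerator = -((-0.1696) + 0.156 + 0.37 * 0.156^2) = 0.0046
Denominator = 104.1 * (0.156^(1/3) - 0.156/2) = 47.9194
nu = 0.0046 / 47.9194 = 9.5962e-05 mol/cm^3

9.5962e-05 mol/cm^3


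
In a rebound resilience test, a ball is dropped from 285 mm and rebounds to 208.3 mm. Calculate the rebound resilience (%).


Resilience = h_rebound / h_drop * 100
= 208.3 / 285 * 100
= 73.1%

73.1%


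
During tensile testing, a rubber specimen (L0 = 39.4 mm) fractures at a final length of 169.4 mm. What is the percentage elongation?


Elongation = (Lf - L0) / L0 * 100
= (169.4 - 39.4) / 39.4 * 100
= 130.0 / 39.4 * 100
= 329.9%

329.9%


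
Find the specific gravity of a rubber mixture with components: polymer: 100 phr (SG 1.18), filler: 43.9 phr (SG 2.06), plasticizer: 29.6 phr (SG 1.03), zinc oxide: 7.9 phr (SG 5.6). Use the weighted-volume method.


Sum of weights = 181.4
Volume contributions:
  polymer: 100/1.18 = 84.7458
  filler: 43.9/2.06 = 21.3107
  plasticizer: 29.6/1.03 = 28.7379
  zinc oxide: 7.9/5.6 = 1.4107
Sum of volumes = 136.2050
SG = 181.4 / 136.2050 = 1.332

SG = 1.332


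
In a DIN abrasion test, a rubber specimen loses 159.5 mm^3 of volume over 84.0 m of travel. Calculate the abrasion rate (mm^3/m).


Rate = volume_loss / distance
= 159.5 / 84.0
= 1.899 mm^3/m

1.899 mm^3/m


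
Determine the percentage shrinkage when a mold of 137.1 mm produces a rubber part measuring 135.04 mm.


Shrinkage = (mold - part) / mold * 100
= (137.1 - 135.04) / 137.1 * 100
= 2.06 / 137.1 * 100
= 1.5%

1.5%


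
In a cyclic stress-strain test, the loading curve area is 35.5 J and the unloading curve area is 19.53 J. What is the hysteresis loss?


Hysteresis loss = loading - unloading
= 35.5 - 19.53
= 15.97 J

15.97 J


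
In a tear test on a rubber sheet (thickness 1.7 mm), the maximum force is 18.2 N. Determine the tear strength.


Tear strength = force / thickness
= 18.2 / 1.7
= 10.71 N/mm

10.71 N/mm


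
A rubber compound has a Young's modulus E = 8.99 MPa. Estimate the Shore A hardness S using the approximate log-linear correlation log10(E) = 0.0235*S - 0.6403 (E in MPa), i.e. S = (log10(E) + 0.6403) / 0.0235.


log10(E) = 0.0235*S - 0.6403  =>  S = (log10(E) + 0.6403) / 0.0235
log10(8.99) = 0.953760
S = (0.953760 + 0.6403) / 0.0235 = 1.594060 / 0.0235
S = 67.8

Shore A = 67.8


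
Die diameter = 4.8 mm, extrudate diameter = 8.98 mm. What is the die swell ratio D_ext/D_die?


Die swell ratio = D_extrudate / D_die
= 8.98 / 4.8
= 1.871

Die swell = 1.871


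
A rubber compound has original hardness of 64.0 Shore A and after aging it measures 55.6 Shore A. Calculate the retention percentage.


Retention = aged / original * 100
= 55.6 / 64.0 * 100
= 86.9%

86.9%


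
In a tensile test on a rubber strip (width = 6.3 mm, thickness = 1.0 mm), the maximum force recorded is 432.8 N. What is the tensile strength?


Area = width * thickness = 6.3 * 1.0 = 6.3 mm^2
TS = force / area = 432.8 / 6.3 = 68.7 MPa

68.7 MPa


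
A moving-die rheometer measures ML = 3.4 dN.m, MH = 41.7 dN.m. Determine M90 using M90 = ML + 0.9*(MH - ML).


M90 = ML + 0.9 * (MH - ML)
M90 = 3.4 + 0.9 * (41.7 - 3.4)
M90 = 3.4 + 0.9 * 38.3
M90 = 37.87 dN.m

37.87 dN.m


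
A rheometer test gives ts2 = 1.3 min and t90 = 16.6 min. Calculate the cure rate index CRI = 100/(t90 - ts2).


CRI = 100 / (t90 - ts2)
= 100 / (16.6 - 1.3)
= 100 / 15.3
= 6.54 min^-1

6.54 min^-1


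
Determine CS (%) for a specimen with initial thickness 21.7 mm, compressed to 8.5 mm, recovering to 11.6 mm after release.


CS = (t0 - recovered) / (t0 - ts) * 100
= (21.7 - 11.6) / (21.7 - 8.5) * 100
= 10.1 / 13.2 * 100
= 76.5%

76.5%


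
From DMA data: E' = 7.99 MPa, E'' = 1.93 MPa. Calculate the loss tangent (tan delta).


tan delta = E'' / E'
= 1.93 / 7.99
= 0.2416

tan delta = 0.2416


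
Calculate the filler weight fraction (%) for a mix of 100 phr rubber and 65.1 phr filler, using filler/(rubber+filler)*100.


Filler % = filler / (rubber + filler) * 100
= 65.1 / (100 + 65.1) * 100
= 65.1 / 165.1 * 100
= 39.43%

39.43%


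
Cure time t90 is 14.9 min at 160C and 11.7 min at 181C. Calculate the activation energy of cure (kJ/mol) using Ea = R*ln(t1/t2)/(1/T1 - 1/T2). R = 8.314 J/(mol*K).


T1 = 433.15 K, T2 = 454.15 K
1/T1 - 1/T2 = 1.0675e-04
ln(t1/t2) = ln(14.9/11.7) = 0.2418
Ea = 8.314 * 0.2418 / 1.0675e-04 = 18829.3372 J/mol
Ea = 18.83 kJ/mol

18.83 kJ/mol


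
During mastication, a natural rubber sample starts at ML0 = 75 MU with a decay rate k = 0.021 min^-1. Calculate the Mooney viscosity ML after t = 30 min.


ML = ML0 * exp(-k * t)
ML = 75 * exp(-0.021 * 30)
ML = 75 * 0.5326
ML = 39.94 MU

39.94 MU


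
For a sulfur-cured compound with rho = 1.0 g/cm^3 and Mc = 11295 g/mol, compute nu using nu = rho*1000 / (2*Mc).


nu = rho * 1000 / (2 * Mc)
nu = 1.0 * 1000 / (2 * 11295)
nu = 1000.0 / 22590
nu = 0.0443 mol/L

0.0443 mol/L


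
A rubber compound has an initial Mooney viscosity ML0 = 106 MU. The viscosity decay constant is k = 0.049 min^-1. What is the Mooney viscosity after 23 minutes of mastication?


ML = ML0 * exp(-k * t)
ML = 106 * exp(-0.049 * 23)
ML = 106 * 0.3240
ML = 34.34 MU

34.34 MU


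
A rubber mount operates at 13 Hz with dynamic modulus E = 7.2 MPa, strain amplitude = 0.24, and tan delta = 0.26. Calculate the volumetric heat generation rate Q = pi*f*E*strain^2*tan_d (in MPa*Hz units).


Q = pi * f * E * strain^2 * tan_d
= pi * 13 * 7.2 * 0.24^2 * 0.26
= pi * 13 * 7.2 * 0.0576 * 0.26
= 4.4037

Q = 4.4037


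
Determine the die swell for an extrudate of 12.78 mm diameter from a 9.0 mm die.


Die swell ratio = D_extrudate / D_die
= 12.78 / 9.0
= 1.42

Die swell = 1.42


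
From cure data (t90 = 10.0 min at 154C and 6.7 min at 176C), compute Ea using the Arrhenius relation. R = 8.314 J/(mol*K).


T1 = 427.15 K, T2 = 449.15 K
1/T1 - 1/T2 = 1.1467e-04
ln(t1/t2) = ln(10.0/6.7) = 0.4005
Ea = 8.314 * 0.4005 / 1.1467e-04 = 29036.0374 J/mol
Ea = 29.04 kJ/mol

29.04 kJ/mol


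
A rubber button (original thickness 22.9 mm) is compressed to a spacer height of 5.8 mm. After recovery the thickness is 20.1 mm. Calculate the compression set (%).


CS = (t0 - recovered) / (t0 - ts) * 100
= (22.9 - 20.1) / (22.9 - 5.8) * 100
= 2.8 / 17.1 * 100
= 16.4%

16.4%


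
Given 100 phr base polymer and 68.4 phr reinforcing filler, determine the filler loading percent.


Filler % = filler / (rubber + filler) * 100
= 68.4 / (100 + 68.4) * 100
= 68.4 / 168.4 * 100
= 40.62%

40.62%


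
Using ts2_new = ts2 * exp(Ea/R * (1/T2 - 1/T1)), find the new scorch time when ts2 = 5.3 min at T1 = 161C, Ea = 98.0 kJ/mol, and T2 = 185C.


Convert temperatures: T1 = 161 + 273.15 = 434.15 K, T2 = 185 + 273.15 = 458.15 K
ts2_new = 5.3 * exp(98000 / 8.314 * (1/458.15 - 1/434.15))
1/T2 - 1/T1 = -1.2066e-04
ts2_new = 1.28 min

1.28 min


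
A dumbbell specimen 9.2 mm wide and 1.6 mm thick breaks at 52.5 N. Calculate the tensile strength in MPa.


Area = width * thickness = 9.2 * 1.6 = 14.72 mm^2
TS = force / area = 52.5 / 14.72 = 3.57 MPa

3.57 MPa


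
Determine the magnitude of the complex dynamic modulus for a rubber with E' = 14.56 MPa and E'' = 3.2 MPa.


|E*| = sqrt(E'^2 + E''^2)
= sqrt(14.56^2 + 3.2^2)
= sqrt(211.9936 + 10.2400)
= 14.908 MPa

14.908 MPa


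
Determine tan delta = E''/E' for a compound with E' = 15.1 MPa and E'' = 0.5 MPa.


tan delta = E'' / E'
= 0.5 / 15.1
= 0.0331

tan delta = 0.0331


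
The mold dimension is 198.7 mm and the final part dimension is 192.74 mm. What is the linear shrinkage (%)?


Shrinkage = (mold - part) / mold * 100
= (198.7 - 192.74) / 198.7 * 100
= 5.96 / 198.7 * 100
= 3.0%

3.0%


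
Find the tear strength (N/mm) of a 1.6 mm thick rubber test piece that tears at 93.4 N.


Tear strength = force / thickness
= 93.4 / 1.6
= 58.38 N/mm

58.38 N/mm


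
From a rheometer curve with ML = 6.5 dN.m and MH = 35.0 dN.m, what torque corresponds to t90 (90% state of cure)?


M90 = ML + 0.9 * (MH - ML)
M90 = 6.5 + 0.9 * (35.0 - 6.5)
M90 = 6.5 + 0.9 * 28.5
M90 = 32.15 dN.m

32.15 dN.m


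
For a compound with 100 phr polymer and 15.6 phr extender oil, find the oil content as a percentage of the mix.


Oil % = oil / (100 + oil) * 100
= 15.6 / (100 + 15.6) * 100
= 15.6 / 115.6 * 100
= 13.49%

13.49%


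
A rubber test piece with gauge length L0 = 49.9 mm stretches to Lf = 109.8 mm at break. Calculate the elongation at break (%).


Elongation = (Lf - L0) / L0 * 100
= (109.8 - 49.9) / 49.9 * 100
= 59.9 / 49.9 * 100
= 120.0%

120.0%


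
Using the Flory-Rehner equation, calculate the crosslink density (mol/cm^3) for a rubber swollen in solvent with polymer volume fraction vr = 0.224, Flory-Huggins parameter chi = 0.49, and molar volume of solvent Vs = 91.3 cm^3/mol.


ln(1 - vr) = ln(1 - 0.224) = -0.2536
Numerator = -((-0.2536) + 0.224 + 0.49 * 0.224^2) = 0.0050
Denominator = 91.3 * (0.224^(1/3) - 0.224/2) = 45.2225
nu = 0.0050 / 45.2225 = 1.1093e-04 mol/cm^3

1.1093e-04 mol/cm^3


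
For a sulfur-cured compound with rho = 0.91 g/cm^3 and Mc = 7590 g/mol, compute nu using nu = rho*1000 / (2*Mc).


nu = rho * 1000 / (2 * Mc)
nu = 0.91 * 1000 / (2 * 7590)
nu = 910.0 / 15180
nu = 0.0599 mol/L

0.0599 mol/L


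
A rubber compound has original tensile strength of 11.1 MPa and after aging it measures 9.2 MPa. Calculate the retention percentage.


Retention = aged / original * 100
= 9.2 / 11.1 * 100
= 82.9%

82.9%


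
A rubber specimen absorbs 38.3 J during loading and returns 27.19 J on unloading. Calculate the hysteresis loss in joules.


Hysteresis loss = loading - unloading
= 38.3 - 27.19
= 11.11 J

11.11 J


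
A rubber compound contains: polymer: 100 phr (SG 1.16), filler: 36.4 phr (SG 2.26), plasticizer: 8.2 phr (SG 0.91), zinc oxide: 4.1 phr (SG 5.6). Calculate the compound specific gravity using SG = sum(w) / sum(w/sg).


Sum of weights = 148.7
Volume contributions:
  polymer: 100/1.16 = 86.2069
  filler: 36.4/2.26 = 16.1062
  plasticizer: 8.2/0.91 = 9.0110
  zinc oxide: 4.1/5.6 = 0.7321
Sum of volumes = 112.0562
SG = 148.7 / 112.0562 = 1.327

SG = 1.327


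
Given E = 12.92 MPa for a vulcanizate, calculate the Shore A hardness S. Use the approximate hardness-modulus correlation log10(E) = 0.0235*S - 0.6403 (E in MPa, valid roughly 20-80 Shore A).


log10(E) = 0.0235*S - 0.6403  =>  S = (log10(E) + 0.6403) / 0.0235
log10(12.92) = 1.111263
S = (1.111263 + 0.6403) / 0.0235 = 1.751563 / 0.0235
S = 74.5

Shore A = 74.5


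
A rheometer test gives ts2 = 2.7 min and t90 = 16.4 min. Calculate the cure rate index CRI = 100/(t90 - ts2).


CRI = 100 / (t90 - ts2)
= 100 / (16.4 - 2.7)
= 100 / 13.7
= 7.3 min^-1

7.3 min^-1


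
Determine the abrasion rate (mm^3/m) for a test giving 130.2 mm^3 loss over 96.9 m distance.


Rate = volume_loss / distance
= 130.2 / 96.9
= 1.344 mm^3/m

1.344 mm^3/m


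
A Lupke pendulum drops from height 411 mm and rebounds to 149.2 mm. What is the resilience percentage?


Resilience = h_rebound / h_drop * 100
= 149.2 / 411 * 100
= 36.3%

36.3%


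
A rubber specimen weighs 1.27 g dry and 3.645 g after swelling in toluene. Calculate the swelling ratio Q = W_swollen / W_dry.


Q = W_swollen / W_dry
Q = 3.645 / 1.27
Q = 2.87

Q = 2.87


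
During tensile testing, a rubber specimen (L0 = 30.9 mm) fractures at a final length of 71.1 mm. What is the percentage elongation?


Elongation = (Lf - L0) / L0 * 100
= (71.1 - 30.9) / 30.9 * 100
= 40.2 / 30.9 * 100
= 130.1%

130.1%


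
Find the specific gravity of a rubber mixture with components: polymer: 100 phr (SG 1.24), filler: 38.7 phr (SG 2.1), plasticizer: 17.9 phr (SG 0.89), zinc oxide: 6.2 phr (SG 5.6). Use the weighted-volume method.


Sum of weights = 162.8
Volume contributions:
  polymer: 100/1.24 = 80.6452
  filler: 38.7/2.1 = 18.4286
  plasticizer: 17.9/0.89 = 20.1124
  zinc oxide: 6.2/5.6 = 1.1071
Sum of volumes = 120.2932
SG = 162.8 / 120.2932 = 1.353

SG = 1.353


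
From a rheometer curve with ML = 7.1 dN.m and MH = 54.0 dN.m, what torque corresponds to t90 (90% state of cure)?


M90 = ML + 0.9 * (MH - ML)
M90 = 7.1 + 0.9 * (54.0 - 7.1)
M90 = 7.1 + 0.9 * 46.9
M90 = 49.31 dN.m

49.31 dN.m


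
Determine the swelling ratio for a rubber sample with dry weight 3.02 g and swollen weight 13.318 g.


Q = W_swollen / W_dry
Q = 13.318 / 3.02
Q = 4.41

Q = 4.41


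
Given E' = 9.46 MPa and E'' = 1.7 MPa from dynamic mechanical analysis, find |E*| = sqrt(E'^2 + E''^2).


|E*| = sqrt(E'^2 + E''^2)
= sqrt(9.46^2 + 1.7^2)
= sqrt(89.4916 + 2.8900)
= 9.612 MPa

9.612 MPa


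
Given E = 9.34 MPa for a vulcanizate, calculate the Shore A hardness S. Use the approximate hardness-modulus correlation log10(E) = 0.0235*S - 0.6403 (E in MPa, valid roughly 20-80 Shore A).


log10(E) = 0.0235*S - 0.6403  =>  S = (log10(E) + 0.6403) / 0.0235
log10(9.34) = 0.970347
S = (0.970347 + 0.6403) / 0.0235 = 1.610647 / 0.0235
S = 68.5

Shore A = 68.5


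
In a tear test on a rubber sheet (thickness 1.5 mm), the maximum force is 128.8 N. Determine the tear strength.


Tear strength = force / thickness
= 128.8 / 1.5
= 85.87 N/mm

85.87 N/mm


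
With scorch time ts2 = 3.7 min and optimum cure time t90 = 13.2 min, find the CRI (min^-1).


CRI = 100 / (t90 - ts2)
= 100 / (13.2 - 3.7)
= 100 / 9.5
= 10.53 min^-1

10.53 min^-1


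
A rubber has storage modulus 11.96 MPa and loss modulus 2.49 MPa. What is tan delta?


tan delta = E'' / E'
= 2.49 / 11.96
= 0.2082

tan delta = 0.2082


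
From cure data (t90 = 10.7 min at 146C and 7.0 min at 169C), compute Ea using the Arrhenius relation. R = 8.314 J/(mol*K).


T1 = 419.15 K, T2 = 442.15 K
1/T1 - 1/T2 = 1.2410e-04
ln(t1/t2) = ln(10.7/7.0) = 0.4243
Ea = 8.314 * 0.4243 / 1.2410e-04 = 28426.8474 J/mol
Ea = 28.43 kJ/mol

28.43 kJ/mol


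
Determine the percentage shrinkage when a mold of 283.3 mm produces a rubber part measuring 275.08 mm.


Shrinkage = (mold - part) / mold * 100
= (283.3 - 275.08) / 283.3 * 100
= 8.22 / 283.3 * 100
= 2.9%

2.9%


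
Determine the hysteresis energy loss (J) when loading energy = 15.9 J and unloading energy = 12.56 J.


Hysteresis loss = loading - unloading
= 15.9 - 12.56
= 3.34 J

3.34 J


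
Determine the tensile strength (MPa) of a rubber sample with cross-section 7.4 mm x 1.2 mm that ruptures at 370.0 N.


Area = width * thickness = 7.4 * 1.2 = 8.88 mm^2
TS = force / area = 370.0 / 8.88 = 41.67 MPa

41.67 MPa


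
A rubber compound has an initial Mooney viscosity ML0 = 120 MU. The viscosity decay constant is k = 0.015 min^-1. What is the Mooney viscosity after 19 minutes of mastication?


ML = ML0 * exp(-k * t)
ML = 120 * exp(-0.015 * 19)
ML = 120 * 0.7520
ML = 90.24 MU

90.24 MU


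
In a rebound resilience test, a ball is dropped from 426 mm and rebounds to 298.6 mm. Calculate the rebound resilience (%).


Resilience = h_rebound / h_drop * 100
= 298.6 / 426 * 100
= 70.1%

70.1%
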